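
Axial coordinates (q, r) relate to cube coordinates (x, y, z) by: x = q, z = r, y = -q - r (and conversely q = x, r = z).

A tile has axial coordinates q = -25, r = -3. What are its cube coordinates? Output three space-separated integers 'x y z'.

Answer: -25 28 -3

Derivation:
x = q = -25
z = r = -3
y = -x - z = -(-25) - (-3) = 28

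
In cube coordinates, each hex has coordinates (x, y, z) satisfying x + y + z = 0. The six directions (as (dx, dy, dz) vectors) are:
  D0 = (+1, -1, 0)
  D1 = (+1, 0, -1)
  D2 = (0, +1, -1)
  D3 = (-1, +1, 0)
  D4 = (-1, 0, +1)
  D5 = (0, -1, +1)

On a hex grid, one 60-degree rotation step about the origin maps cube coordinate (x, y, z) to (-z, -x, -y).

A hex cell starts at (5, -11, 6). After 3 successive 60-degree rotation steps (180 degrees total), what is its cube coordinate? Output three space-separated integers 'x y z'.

Answer: -5 11 -6

Derivation:
Start: (5, -11, 6)
Step 1: (5, -11, 6) -> (-(6), -(5), -(-11)) = (-6, -5, 11)
Step 2: (-6, -5, 11) -> (-(11), -(-6), -(-5)) = (-11, 6, 5)
Step 3: (-11, 6, 5) -> (-(5), -(-11), -(6)) = (-5, 11, -6)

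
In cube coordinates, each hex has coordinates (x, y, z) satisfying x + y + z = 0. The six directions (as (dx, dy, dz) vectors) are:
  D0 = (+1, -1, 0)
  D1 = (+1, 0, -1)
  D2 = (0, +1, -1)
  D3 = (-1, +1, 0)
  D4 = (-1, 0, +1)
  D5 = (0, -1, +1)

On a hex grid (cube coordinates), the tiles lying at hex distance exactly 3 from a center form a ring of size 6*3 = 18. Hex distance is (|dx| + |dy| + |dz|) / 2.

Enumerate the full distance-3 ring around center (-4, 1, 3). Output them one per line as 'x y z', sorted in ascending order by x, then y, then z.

Answer: -7 1 6
-7 2 5
-7 3 4
-7 4 3
-6 0 6
-6 4 2
-5 -1 6
-5 4 1
-4 -2 6
-4 4 0
-3 -2 5
-3 3 0
-2 -2 4
-2 2 0
-1 -2 3
-1 -1 2
-1 0 1
-1 1 0

Derivation:
Walk ring at distance 3 from (-4, 1, 3):
Start at center + D4*3 = (-7, 1, 6)
  hex 0: (-7, 1, 6)
  hex 1: (-6, 0, 6)
  hex 2: (-5, -1, 6)
  hex 3: (-4, -2, 6)
  hex 4: (-3, -2, 5)
  hex 5: (-2, -2, 4)
  hex 6: (-1, -2, 3)
  hex 7: (-1, -1, 2)
  hex 8: (-1, 0, 1)
  hex 9: (-1, 1, 0)
  hex 10: (-2, 2, 0)
  hex 11: (-3, 3, 0)
  hex 12: (-4, 4, 0)
  hex 13: (-5, 4, 1)
  hex 14: (-6, 4, 2)
  hex 15: (-7, 4, 3)
  hex 16: (-7, 3, 4)
  hex 17: (-7, 2, 5)
Sorted: 18 hexes.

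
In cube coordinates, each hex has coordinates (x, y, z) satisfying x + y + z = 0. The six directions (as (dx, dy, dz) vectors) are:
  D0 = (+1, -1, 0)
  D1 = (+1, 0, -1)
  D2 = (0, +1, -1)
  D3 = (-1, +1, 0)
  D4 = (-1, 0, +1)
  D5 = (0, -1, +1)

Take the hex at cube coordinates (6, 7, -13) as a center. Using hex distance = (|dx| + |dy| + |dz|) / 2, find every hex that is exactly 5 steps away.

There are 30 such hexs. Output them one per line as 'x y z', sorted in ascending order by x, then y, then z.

Answer: 1 7 -8
1 8 -9
1 9 -10
1 10 -11
1 11 -12
1 12 -13
2 6 -8
2 12 -14
3 5 -8
3 12 -15
4 4 -8
4 12 -16
5 3 -8
5 12 -17
6 2 -8
6 12 -18
7 2 -9
7 11 -18
8 2 -10
8 10 -18
9 2 -11
9 9 -18
10 2 -12
10 8 -18
11 2 -13
11 3 -14
11 4 -15
11 5 -16
11 6 -17
11 7 -18

Derivation:
Walk ring at distance 5 from (6, 7, -13):
Start at center + D4*5 = (1, 7, -8)
  hex 0: (1, 7, -8)
  hex 1: (2, 6, -8)
  hex 2: (3, 5, -8)
  hex 3: (4, 4, -8)
  hex 4: (5, 3, -8)
  hex 5: (6, 2, -8)
  hex 6: (7, 2, -9)
  hex 7: (8, 2, -10)
  hex 8: (9, 2, -11)
  hex 9: (10, 2, -12)
  hex 10: (11, 2, -13)
  hex 11: (11, 3, -14)
  hex 12: (11, 4, -15)
  hex 13: (11, 5, -16)
  hex 14: (11, 6, -17)
  hex 15: (11, 7, -18)
  hex 16: (10, 8, -18)
  hex 17: (9, 9, -18)
  hex 18: (8, 10, -18)
  hex 19: (7, 11, -18)
  hex 20: (6, 12, -18)
  hex 21: (5, 12, -17)
  hex 22: (4, 12, -16)
  hex 23: (3, 12, -15)
  hex 24: (2, 12, -14)
  hex 25: (1, 12, -13)
  hex 26: (1, 11, -12)
  hex 27: (1, 10, -11)
  hex 28: (1, 9, -10)
  hex 29: (1, 8, -9)
Sorted: 30 hexes.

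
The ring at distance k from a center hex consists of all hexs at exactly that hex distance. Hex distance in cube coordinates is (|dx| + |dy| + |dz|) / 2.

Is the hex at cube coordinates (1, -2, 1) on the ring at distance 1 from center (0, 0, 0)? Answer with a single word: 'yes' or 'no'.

|px - cx| = |1 - 0| = 1
|py - cy| = |-2 - 0| = 2
|pz - cz| = |1 - 0| = 1
distance = (1+2+1)/2 = 4/2 = 2
radius = 1; distance != radius -> no

Answer: no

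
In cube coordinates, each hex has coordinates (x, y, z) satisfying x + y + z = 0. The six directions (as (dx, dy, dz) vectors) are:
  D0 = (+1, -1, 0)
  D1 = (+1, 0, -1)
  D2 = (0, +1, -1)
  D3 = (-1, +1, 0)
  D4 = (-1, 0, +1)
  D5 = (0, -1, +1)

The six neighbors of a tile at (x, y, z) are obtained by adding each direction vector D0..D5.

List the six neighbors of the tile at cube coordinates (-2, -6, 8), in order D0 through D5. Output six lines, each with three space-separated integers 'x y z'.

Answer: -1 -7 8
-1 -6 7
-2 -5 7
-3 -5 8
-3 -6 9
-2 -7 9

Derivation:
Center: (-2, -6, 8). Add each direction:
  D0: (-2, -6, 8) + (1, -1, 0) = (-1, -7, 8)
  D1: (-2, -6, 8) + (1, 0, -1) = (-1, -6, 7)
  D2: (-2, -6, 8) + (0, 1, -1) = (-2, -5, 7)
  D3: (-2, -6, 8) + (-1, 1, 0) = (-3, -5, 8)
  D4: (-2, -6, 8) + (-1, 0, 1) = (-3, -6, 9)
  D5: (-2, -6, 8) + (0, -1, 1) = (-2, -7, 9)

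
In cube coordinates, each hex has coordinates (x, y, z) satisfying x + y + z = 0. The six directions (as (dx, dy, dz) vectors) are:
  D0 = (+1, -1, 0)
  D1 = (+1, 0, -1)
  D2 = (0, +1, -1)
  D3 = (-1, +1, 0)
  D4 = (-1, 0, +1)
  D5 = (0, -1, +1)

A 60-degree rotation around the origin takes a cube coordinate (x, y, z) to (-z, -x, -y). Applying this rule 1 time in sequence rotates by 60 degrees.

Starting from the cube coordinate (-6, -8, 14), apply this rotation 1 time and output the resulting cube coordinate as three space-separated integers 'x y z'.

Answer: -14 6 8

Derivation:
Start: (-6, -8, 14)
Step 1: (-6, -8, 14) -> (-(14), -(-6), -(-8)) = (-14, 6, 8)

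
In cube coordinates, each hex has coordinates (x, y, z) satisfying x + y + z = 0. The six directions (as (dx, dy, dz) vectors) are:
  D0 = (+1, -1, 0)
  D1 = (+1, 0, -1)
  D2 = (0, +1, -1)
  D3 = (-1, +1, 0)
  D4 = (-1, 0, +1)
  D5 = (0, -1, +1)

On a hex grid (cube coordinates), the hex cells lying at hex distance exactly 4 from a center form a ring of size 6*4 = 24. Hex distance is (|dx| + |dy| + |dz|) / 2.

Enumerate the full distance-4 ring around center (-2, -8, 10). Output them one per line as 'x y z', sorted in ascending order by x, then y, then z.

Walk ring at distance 4 from (-2, -8, 10):
Start at center + D4*4 = (-6, -8, 14)
  hex 0: (-6, -8, 14)
  hex 1: (-5, -9, 14)
  hex 2: (-4, -10, 14)
  hex 3: (-3, -11, 14)
  hex 4: (-2, -12, 14)
  hex 5: (-1, -12, 13)
  hex 6: (0, -12, 12)
  hex 7: (1, -12, 11)
  hex 8: (2, -12, 10)
  hex 9: (2, -11, 9)
  hex 10: (2, -10, 8)
  hex 11: (2, -9, 7)
  hex 12: (2, -8, 6)
  hex 13: (1, -7, 6)
  hex 14: (0, -6, 6)
  hex 15: (-1, -5, 6)
  hex 16: (-2, -4, 6)
  hex 17: (-3, -4, 7)
  hex 18: (-4, -4, 8)
  hex 19: (-5, -4, 9)
  hex 20: (-6, -4, 10)
  hex 21: (-6, -5, 11)
  hex 22: (-6, -6, 12)
  hex 23: (-6, -7, 13)
Sorted: 24 hexes.

Answer: -6 -8 14
-6 -7 13
-6 -6 12
-6 -5 11
-6 -4 10
-5 -9 14
-5 -4 9
-4 -10 14
-4 -4 8
-3 -11 14
-3 -4 7
-2 -12 14
-2 -4 6
-1 -12 13
-1 -5 6
0 -12 12
0 -6 6
1 -12 11
1 -7 6
2 -12 10
2 -11 9
2 -10 8
2 -9 7
2 -8 6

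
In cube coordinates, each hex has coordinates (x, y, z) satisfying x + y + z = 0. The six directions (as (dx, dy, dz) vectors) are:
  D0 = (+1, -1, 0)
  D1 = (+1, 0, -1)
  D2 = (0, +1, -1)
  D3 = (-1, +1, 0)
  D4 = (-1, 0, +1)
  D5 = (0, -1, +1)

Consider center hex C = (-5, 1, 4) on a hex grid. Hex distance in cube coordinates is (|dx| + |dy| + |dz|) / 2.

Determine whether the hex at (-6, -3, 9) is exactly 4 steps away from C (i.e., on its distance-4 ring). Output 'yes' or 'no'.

Answer: no

Derivation:
|px - cx| = |-6 - (-5)| = 1
|py - cy| = |-3 - 1| = 4
|pz - cz| = |9 - 4| = 5
distance = (1+4+5)/2 = 10/2 = 5
radius = 4; distance != radius -> no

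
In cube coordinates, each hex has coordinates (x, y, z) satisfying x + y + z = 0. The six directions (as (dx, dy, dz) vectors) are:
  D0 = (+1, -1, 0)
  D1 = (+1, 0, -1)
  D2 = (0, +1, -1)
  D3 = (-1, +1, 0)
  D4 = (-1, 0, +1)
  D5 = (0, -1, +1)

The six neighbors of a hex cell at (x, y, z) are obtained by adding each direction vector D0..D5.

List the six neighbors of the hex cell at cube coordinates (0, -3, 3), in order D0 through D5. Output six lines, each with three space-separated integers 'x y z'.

Center: (0, -3, 3). Add each direction:
  D0: (0, -3, 3) + (1, -1, 0) = (1, -4, 3)
  D1: (0, -3, 3) + (1, 0, -1) = (1, -3, 2)
  D2: (0, -3, 3) + (0, 1, -1) = (0, -2, 2)
  D3: (0, -3, 3) + (-1, 1, 0) = (-1, -2, 3)
  D4: (0, -3, 3) + (-1, 0, 1) = (-1, -3, 4)
  D5: (0, -3, 3) + (0, -1, 1) = (0, -4, 4)

Answer: 1 -4 3
1 -3 2
0 -2 2
-1 -2 3
-1 -3 4
0 -4 4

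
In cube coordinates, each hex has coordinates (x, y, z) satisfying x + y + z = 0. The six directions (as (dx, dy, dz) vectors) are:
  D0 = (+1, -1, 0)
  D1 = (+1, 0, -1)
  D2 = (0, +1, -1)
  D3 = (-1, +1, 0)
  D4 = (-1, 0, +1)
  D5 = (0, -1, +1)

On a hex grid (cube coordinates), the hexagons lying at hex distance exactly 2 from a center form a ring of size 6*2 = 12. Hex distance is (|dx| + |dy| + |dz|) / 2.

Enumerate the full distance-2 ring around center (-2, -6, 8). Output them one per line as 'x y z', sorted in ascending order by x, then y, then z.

Walk ring at distance 2 from (-2, -6, 8):
Start at center + D4*2 = (-4, -6, 10)
  hex 0: (-4, -6, 10)
  hex 1: (-3, -7, 10)
  hex 2: (-2, -8, 10)
  hex 3: (-1, -8, 9)
  hex 4: (0, -8, 8)
  hex 5: (0, -7, 7)
  hex 6: (0, -6, 6)
  hex 7: (-1, -5, 6)
  hex 8: (-2, -4, 6)
  hex 9: (-3, -4, 7)
  hex 10: (-4, -4, 8)
  hex 11: (-4, -5, 9)
Sorted: 12 hexes.

Answer: -4 -6 10
-4 -5 9
-4 -4 8
-3 -7 10
-3 -4 7
-2 -8 10
-2 -4 6
-1 -8 9
-1 -5 6
0 -8 8
0 -7 7
0 -6 6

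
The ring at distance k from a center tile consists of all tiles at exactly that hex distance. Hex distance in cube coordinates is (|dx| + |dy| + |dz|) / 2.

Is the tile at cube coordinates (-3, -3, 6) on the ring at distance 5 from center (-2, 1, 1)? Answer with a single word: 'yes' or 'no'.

Answer: yes

Derivation:
|px - cx| = |-3 - (-2)| = 1
|py - cy| = |-3 - 1| = 4
|pz - cz| = |6 - 1| = 5
distance = (1+4+5)/2 = 10/2 = 5
radius = 5; distance == radius -> yes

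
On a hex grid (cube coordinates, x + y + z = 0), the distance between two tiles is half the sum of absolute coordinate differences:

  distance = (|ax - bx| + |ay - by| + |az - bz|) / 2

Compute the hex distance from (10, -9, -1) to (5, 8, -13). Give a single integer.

Answer: 17

Derivation:
|ax - bx| = |10 - 5| = 5
|ay - by| = |-9 - 8| = 17
|az - bz| = |-1 - (-13)| = 12
distance = (5 + 17 + 12) / 2 = 34 / 2 = 17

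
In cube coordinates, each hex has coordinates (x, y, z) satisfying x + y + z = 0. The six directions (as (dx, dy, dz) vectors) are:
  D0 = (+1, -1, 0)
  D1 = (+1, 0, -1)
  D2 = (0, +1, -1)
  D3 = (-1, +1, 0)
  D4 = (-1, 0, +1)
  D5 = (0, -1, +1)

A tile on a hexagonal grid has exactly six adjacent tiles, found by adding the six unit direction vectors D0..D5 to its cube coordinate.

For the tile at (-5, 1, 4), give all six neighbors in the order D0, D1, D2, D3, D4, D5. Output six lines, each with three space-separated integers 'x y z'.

Center: (-5, 1, 4). Add each direction:
  D0: (-5, 1, 4) + (1, -1, 0) = (-4, 0, 4)
  D1: (-5, 1, 4) + (1, 0, -1) = (-4, 1, 3)
  D2: (-5, 1, 4) + (0, 1, -1) = (-5, 2, 3)
  D3: (-5, 1, 4) + (-1, 1, 0) = (-6, 2, 4)
  D4: (-5, 1, 4) + (-1, 0, 1) = (-6, 1, 5)
  D5: (-5, 1, 4) + (0, -1, 1) = (-5, 0, 5)

Answer: -4 0 4
-4 1 3
-5 2 3
-6 2 4
-6 1 5
-5 0 5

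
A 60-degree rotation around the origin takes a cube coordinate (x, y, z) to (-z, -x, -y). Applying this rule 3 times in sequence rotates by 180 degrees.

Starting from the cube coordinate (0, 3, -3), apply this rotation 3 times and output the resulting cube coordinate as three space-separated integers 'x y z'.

Answer: 0 -3 3

Derivation:
Start: (0, 3, -3)
Step 1: (0, 3, -3) -> (-(-3), -(0), -(3)) = (3, 0, -3)
Step 2: (3, 0, -3) -> (-(-3), -(3), -(0)) = (3, -3, 0)
Step 3: (3, -3, 0) -> (-(0), -(3), -(-3)) = (0, -3, 3)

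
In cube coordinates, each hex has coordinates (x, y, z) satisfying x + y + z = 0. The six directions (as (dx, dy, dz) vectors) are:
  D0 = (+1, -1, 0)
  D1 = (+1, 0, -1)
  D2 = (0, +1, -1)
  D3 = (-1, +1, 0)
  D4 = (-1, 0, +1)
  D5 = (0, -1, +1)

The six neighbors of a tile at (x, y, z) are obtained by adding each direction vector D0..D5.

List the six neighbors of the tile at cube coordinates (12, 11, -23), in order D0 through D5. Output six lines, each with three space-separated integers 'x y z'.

Answer: 13 10 -23
13 11 -24
12 12 -24
11 12 -23
11 11 -22
12 10 -22

Derivation:
Center: (12, 11, -23). Add each direction:
  D0: (12, 11, -23) + (1, -1, 0) = (13, 10, -23)
  D1: (12, 11, -23) + (1, 0, -1) = (13, 11, -24)
  D2: (12, 11, -23) + (0, 1, -1) = (12, 12, -24)
  D3: (12, 11, -23) + (-1, 1, 0) = (11, 12, -23)
  D4: (12, 11, -23) + (-1, 0, 1) = (11, 11, -22)
  D5: (12, 11, -23) + (0, -1, 1) = (12, 10, -22)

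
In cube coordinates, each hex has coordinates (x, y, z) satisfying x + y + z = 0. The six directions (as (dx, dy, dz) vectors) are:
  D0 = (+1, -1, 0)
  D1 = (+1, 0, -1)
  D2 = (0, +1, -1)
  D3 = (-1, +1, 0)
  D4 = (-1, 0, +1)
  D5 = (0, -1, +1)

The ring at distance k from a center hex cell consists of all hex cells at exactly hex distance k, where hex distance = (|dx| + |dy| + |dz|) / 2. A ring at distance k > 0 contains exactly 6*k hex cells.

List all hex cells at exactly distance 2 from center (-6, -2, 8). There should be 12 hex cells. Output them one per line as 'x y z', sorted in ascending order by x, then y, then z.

Answer: -8 -2 10
-8 -1 9
-8 0 8
-7 -3 10
-7 0 7
-6 -4 10
-6 0 6
-5 -4 9
-5 -1 6
-4 -4 8
-4 -3 7
-4 -2 6

Derivation:
Walk ring at distance 2 from (-6, -2, 8):
Start at center + D4*2 = (-8, -2, 10)
  hex 0: (-8, -2, 10)
  hex 1: (-7, -3, 10)
  hex 2: (-6, -4, 10)
  hex 3: (-5, -4, 9)
  hex 4: (-4, -4, 8)
  hex 5: (-4, -3, 7)
  hex 6: (-4, -2, 6)
  hex 7: (-5, -1, 6)
  hex 8: (-6, 0, 6)
  hex 9: (-7, 0, 7)
  hex 10: (-8, 0, 8)
  hex 11: (-8, -1, 9)
Sorted: 12 hexes.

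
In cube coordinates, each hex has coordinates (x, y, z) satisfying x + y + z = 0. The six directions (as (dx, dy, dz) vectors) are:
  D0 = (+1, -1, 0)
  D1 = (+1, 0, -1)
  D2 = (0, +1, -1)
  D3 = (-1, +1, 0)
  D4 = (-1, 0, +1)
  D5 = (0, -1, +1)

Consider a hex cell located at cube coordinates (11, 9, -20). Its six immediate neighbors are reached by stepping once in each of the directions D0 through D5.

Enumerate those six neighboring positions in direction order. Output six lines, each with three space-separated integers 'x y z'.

Answer: 12 8 -20
12 9 -21
11 10 -21
10 10 -20
10 9 -19
11 8 -19

Derivation:
Center: (11, 9, -20). Add each direction:
  D0: (11, 9, -20) + (1, -1, 0) = (12, 8, -20)
  D1: (11, 9, -20) + (1, 0, -1) = (12, 9, -21)
  D2: (11, 9, -20) + (0, 1, -1) = (11, 10, -21)
  D3: (11, 9, -20) + (-1, 1, 0) = (10, 10, -20)
  D4: (11, 9, -20) + (-1, 0, 1) = (10, 9, -19)
  D5: (11, 9, -20) + (0, -1, 1) = (11, 8, -19)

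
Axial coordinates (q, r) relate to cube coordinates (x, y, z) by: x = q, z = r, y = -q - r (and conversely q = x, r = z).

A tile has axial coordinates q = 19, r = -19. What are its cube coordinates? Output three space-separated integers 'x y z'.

x = q = 19
z = r = -19
y = -x - z = -(19) - (-19) = 0

Answer: 19 0 -19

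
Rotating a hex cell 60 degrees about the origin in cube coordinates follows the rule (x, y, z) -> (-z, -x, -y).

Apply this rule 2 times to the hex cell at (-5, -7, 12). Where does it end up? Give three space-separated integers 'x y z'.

Start: (-5, -7, 12)
Step 1: (-5, -7, 12) -> (-(12), -(-5), -(-7)) = (-12, 5, 7)
Step 2: (-12, 5, 7) -> (-(7), -(-12), -(5)) = (-7, 12, -5)

Answer: -7 12 -5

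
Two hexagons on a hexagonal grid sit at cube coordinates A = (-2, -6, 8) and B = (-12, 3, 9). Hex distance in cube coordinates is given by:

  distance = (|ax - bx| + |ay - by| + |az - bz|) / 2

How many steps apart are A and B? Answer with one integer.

|ax - bx| = |-2 - (-12)| = 10
|ay - by| = |-6 - 3| = 9
|az - bz| = |8 - 9| = 1
distance = (10 + 9 + 1) / 2 = 20 / 2 = 10

Answer: 10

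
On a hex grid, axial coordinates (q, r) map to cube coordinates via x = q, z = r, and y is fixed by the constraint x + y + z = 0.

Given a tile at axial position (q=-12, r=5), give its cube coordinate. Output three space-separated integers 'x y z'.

Answer: -12 7 5

Derivation:
x = q = -12
z = r = 5
y = -x - z = -(-12) - (5) = 7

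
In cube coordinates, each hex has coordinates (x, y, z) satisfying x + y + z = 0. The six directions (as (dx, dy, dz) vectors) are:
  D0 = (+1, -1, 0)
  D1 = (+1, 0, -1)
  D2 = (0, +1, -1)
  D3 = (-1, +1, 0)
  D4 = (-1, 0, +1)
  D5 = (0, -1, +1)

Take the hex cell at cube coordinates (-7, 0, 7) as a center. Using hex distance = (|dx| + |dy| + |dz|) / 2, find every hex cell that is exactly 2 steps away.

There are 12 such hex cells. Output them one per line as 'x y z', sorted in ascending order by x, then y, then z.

Answer: -9 0 9
-9 1 8
-9 2 7
-8 -1 9
-8 2 6
-7 -2 9
-7 2 5
-6 -2 8
-6 1 5
-5 -2 7
-5 -1 6
-5 0 5

Derivation:
Walk ring at distance 2 from (-7, 0, 7):
Start at center + D4*2 = (-9, 0, 9)
  hex 0: (-9, 0, 9)
  hex 1: (-8, -1, 9)
  hex 2: (-7, -2, 9)
  hex 3: (-6, -2, 8)
  hex 4: (-5, -2, 7)
  hex 5: (-5, -1, 6)
  hex 6: (-5, 0, 5)
  hex 7: (-6, 1, 5)
  hex 8: (-7, 2, 5)
  hex 9: (-8, 2, 6)
  hex 10: (-9, 2, 7)
  hex 11: (-9, 1, 8)
Sorted: 12 hexes.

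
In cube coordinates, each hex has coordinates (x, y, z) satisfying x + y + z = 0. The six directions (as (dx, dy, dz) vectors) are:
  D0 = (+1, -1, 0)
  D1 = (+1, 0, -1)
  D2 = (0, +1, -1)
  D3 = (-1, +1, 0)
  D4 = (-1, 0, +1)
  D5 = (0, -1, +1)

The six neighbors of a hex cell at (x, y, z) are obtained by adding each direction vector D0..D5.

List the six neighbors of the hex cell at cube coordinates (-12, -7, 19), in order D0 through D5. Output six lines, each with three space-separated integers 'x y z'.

Center: (-12, -7, 19). Add each direction:
  D0: (-12, -7, 19) + (1, -1, 0) = (-11, -8, 19)
  D1: (-12, -7, 19) + (1, 0, -1) = (-11, -7, 18)
  D2: (-12, -7, 19) + (0, 1, -1) = (-12, -6, 18)
  D3: (-12, -7, 19) + (-1, 1, 0) = (-13, -6, 19)
  D4: (-12, -7, 19) + (-1, 0, 1) = (-13, -7, 20)
  D5: (-12, -7, 19) + (0, -1, 1) = (-12, -8, 20)

Answer: -11 -8 19
-11 -7 18
-12 -6 18
-13 -6 19
-13 -7 20
-12 -8 20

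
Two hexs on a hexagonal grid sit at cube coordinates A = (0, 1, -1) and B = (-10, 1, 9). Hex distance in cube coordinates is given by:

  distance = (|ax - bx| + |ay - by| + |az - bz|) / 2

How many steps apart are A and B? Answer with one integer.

|ax - bx| = |0 - (-10)| = 10
|ay - by| = |1 - 1| = 0
|az - bz| = |-1 - 9| = 10
distance = (10 + 0 + 10) / 2 = 20 / 2 = 10

Answer: 10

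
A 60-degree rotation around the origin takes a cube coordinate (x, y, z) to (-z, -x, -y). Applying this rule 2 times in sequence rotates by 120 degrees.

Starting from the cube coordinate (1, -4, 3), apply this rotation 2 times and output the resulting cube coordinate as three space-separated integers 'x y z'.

Start: (1, -4, 3)
Step 1: (1, -4, 3) -> (-(3), -(1), -(-4)) = (-3, -1, 4)
Step 2: (-3, -1, 4) -> (-(4), -(-3), -(-1)) = (-4, 3, 1)

Answer: -4 3 1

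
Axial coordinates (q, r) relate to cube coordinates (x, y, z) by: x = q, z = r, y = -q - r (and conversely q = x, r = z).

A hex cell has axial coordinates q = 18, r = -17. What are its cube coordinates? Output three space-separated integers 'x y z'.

Answer: 18 -1 -17

Derivation:
x = q = 18
z = r = -17
y = -x - z = -(18) - (-17) = -1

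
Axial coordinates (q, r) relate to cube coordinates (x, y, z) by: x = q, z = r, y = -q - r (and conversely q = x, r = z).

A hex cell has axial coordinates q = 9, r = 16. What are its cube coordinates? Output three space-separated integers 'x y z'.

Answer: 9 -25 16

Derivation:
x = q = 9
z = r = 16
y = -x - z = -(9) - (16) = -25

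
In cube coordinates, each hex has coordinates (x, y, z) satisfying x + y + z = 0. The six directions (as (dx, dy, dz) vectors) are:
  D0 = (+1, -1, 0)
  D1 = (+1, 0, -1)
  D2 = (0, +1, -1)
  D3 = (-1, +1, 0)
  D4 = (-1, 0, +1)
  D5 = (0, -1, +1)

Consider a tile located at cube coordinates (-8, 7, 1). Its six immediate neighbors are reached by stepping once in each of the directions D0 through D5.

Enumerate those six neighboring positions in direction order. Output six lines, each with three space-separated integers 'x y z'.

Center: (-8, 7, 1). Add each direction:
  D0: (-8, 7, 1) + (1, -1, 0) = (-7, 6, 1)
  D1: (-8, 7, 1) + (1, 0, -1) = (-7, 7, 0)
  D2: (-8, 7, 1) + (0, 1, -1) = (-8, 8, 0)
  D3: (-8, 7, 1) + (-1, 1, 0) = (-9, 8, 1)
  D4: (-8, 7, 1) + (-1, 0, 1) = (-9, 7, 2)
  D5: (-8, 7, 1) + (0, -1, 1) = (-8, 6, 2)

Answer: -7 6 1
-7 7 0
-8 8 0
-9 8 1
-9 7 2
-8 6 2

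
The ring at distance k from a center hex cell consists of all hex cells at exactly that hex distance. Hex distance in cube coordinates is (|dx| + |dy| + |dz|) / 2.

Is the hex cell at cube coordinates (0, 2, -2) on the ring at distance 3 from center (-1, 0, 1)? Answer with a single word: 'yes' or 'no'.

|px - cx| = |0 - (-1)| = 1
|py - cy| = |2 - 0| = 2
|pz - cz| = |-2 - 1| = 3
distance = (1+2+3)/2 = 6/2 = 3
radius = 3; distance == radius -> yes

Answer: yes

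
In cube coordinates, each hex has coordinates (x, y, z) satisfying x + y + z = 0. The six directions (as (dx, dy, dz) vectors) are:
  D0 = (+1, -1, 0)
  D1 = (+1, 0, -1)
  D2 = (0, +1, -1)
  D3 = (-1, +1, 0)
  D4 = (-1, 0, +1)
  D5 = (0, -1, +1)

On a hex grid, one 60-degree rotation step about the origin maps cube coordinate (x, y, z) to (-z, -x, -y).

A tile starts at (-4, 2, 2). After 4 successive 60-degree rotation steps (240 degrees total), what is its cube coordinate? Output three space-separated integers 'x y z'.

Start: (-4, 2, 2)
Step 1: (-4, 2, 2) -> (-(2), -(-4), -(2)) = (-2, 4, -2)
Step 2: (-2, 4, -2) -> (-(-2), -(-2), -(4)) = (2, 2, -4)
Step 3: (2, 2, -4) -> (-(-4), -(2), -(2)) = (4, -2, -2)
Step 4: (4, -2, -2) -> (-(-2), -(4), -(-2)) = (2, -4, 2)

Answer: 2 -4 2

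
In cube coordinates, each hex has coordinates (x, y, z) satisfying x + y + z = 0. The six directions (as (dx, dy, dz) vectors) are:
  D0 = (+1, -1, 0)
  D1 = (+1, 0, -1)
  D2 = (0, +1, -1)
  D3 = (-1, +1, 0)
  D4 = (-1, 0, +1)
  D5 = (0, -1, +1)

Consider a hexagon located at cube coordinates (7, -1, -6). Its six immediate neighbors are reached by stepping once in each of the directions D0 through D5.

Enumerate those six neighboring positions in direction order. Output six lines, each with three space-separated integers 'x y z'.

Answer: 8 -2 -6
8 -1 -7
7 0 -7
6 0 -6
6 -1 -5
7 -2 -5

Derivation:
Center: (7, -1, -6). Add each direction:
  D0: (7, -1, -6) + (1, -1, 0) = (8, -2, -6)
  D1: (7, -1, -6) + (1, 0, -1) = (8, -1, -7)
  D2: (7, -1, -6) + (0, 1, -1) = (7, 0, -7)
  D3: (7, -1, -6) + (-1, 1, 0) = (6, 0, -6)
  D4: (7, -1, -6) + (-1, 0, 1) = (6, -1, -5)
  D5: (7, -1, -6) + (0, -1, 1) = (7, -2, -5)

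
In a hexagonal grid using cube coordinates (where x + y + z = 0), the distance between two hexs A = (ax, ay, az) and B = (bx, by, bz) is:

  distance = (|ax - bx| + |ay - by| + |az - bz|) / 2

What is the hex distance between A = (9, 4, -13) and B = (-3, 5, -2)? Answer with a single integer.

|ax - bx| = |9 - (-3)| = 12
|ay - by| = |4 - 5| = 1
|az - bz| = |-13 - (-2)| = 11
distance = (12 + 1 + 11) / 2 = 24 / 2 = 12

Answer: 12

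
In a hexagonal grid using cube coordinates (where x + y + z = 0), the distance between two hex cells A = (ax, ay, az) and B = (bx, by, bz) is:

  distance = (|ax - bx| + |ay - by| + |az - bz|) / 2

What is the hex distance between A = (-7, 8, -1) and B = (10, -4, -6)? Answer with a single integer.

|ax - bx| = |-7 - 10| = 17
|ay - by| = |8 - (-4)| = 12
|az - bz| = |-1 - (-6)| = 5
distance = (17 + 12 + 5) / 2 = 34 / 2 = 17

Answer: 17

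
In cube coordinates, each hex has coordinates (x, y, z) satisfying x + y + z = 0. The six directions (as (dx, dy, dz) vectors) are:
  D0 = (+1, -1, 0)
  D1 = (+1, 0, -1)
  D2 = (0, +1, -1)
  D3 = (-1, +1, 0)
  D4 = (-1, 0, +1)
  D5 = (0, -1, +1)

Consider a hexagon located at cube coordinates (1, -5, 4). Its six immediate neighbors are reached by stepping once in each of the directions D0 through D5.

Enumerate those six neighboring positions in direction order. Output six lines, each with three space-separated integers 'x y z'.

Center: (1, -5, 4). Add each direction:
  D0: (1, -5, 4) + (1, -1, 0) = (2, -6, 4)
  D1: (1, -5, 4) + (1, 0, -1) = (2, -5, 3)
  D2: (1, -5, 4) + (0, 1, -1) = (1, -4, 3)
  D3: (1, -5, 4) + (-1, 1, 0) = (0, -4, 4)
  D4: (1, -5, 4) + (-1, 0, 1) = (0, -5, 5)
  D5: (1, -5, 4) + (0, -1, 1) = (1, -6, 5)

Answer: 2 -6 4
2 -5 3
1 -4 3
0 -4 4
0 -5 5
1 -6 5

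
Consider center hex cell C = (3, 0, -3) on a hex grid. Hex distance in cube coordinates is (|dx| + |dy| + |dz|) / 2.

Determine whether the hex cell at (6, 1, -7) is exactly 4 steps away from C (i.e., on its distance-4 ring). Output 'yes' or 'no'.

|px - cx| = |6 - 3| = 3
|py - cy| = |1 - 0| = 1
|pz - cz| = |-7 - (-3)| = 4
distance = (3+1+4)/2 = 8/2 = 4
radius = 4; distance == radius -> yes

Answer: yes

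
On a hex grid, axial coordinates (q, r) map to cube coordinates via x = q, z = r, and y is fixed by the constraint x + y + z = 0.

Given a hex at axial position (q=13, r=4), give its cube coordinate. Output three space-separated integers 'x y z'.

x = q = 13
z = r = 4
y = -x - z = -(13) - (4) = -17

Answer: 13 -17 4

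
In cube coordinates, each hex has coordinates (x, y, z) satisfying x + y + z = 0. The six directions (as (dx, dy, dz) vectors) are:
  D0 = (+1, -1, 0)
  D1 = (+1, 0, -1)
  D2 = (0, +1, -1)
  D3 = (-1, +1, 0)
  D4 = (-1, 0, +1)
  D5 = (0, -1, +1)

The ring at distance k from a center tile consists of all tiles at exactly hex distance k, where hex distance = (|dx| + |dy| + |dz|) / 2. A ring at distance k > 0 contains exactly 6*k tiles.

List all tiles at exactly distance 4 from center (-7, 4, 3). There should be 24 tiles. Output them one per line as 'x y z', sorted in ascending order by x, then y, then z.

Answer: -11 4 7
-11 5 6
-11 6 5
-11 7 4
-11 8 3
-10 3 7
-10 8 2
-9 2 7
-9 8 1
-8 1 7
-8 8 0
-7 0 7
-7 8 -1
-6 0 6
-6 7 -1
-5 0 5
-5 6 -1
-4 0 4
-4 5 -1
-3 0 3
-3 1 2
-3 2 1
-3 3 0
-3 4 -1

Derivation:
Walk ring at distance 4 from (-7, 4, 3):
Start at center + D4*4 = (-11, 4, 7)
  hex 0: (-11, 4, 7)
  hex 1: (-10, 3, 7)
  hex 2: (-9, 2, 7)
  hex 3: (-8, 1, 7)
  hex 4: (-7, 0, 7)
  hex 5: (-6, 0, 6)
  hex 6: (-5, 0, 5)
  hex 7: (-4, 0, 4)
  hex 8: (-3, 0, 3)
  hex 9: (-3, 1, 2)
  hex 10: (-3, 2, 1)
  hex 11: (-3, 3, 0)
  hex 12: (-3, 4, -1)
  hex 13: (-4, 5, -1)
  hex 14: (-5, 6, -1)
  hex 15: (-6, 7, -1)
  hex 16: (-7, 8, -1)
  hex 17: (-8, 8, 0)
  hex 18: (-9, 8, 1)
  hex 19: (-10, 8, 2)
  hex 20: (-11, 8, 3)
  hex 21: (-11, 7, 4)
  hex 22: (-11, 6, 5)
  hex 23: (-11, 5, 6)
Sorted: 24 hexes.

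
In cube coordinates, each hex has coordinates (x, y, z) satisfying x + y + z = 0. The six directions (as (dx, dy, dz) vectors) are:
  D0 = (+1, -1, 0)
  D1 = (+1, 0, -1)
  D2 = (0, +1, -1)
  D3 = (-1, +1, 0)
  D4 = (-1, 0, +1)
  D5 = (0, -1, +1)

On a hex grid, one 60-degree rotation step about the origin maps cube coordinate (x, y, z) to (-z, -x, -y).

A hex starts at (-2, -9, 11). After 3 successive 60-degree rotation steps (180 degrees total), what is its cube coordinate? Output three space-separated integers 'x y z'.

Start: (-2, -9, 11)
Step 1: (-2, -9, 11) -> (-(11), -(-2), -(-9)) = (-11, 2, 9)
Step 2: (-11, 2, 9) -> (-(9), -(-11), -(2)) = (-9, 11, -2)
Step 3: (-9, 11, -2) -> (-(-2), -(-9), -(11)) = (2, 9, -11)

Answer: 2 9 -11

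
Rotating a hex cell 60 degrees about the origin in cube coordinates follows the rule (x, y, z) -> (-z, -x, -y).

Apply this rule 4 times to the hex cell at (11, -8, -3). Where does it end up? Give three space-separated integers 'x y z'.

Answer: -3 11 -8

Derivation:
Start: (11, -8, -3)
Step 1: (11, -8, -3) -> (-(-3), -(11), -(-8)) = (3, -11, 8)
Step 2: (3, -11, 8) -> (-(8), -(3), -(-11)) = (-8, -3, 11)
Step 3: (-8, -3, 11) -> (-(11), -(-8), -(-3)) = (-11, 8, 3)
Step 4: (-11, 8, 3) -> (-(3), -(-11), -(8)) = (-3, 11, -8)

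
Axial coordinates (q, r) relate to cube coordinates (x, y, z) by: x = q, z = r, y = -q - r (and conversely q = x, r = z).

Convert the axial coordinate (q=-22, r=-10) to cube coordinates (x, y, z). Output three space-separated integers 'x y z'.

x = q = -22
z = r = -10
y = -x - z = -(-22) - (-10) = 32

Answer: -22 32 -10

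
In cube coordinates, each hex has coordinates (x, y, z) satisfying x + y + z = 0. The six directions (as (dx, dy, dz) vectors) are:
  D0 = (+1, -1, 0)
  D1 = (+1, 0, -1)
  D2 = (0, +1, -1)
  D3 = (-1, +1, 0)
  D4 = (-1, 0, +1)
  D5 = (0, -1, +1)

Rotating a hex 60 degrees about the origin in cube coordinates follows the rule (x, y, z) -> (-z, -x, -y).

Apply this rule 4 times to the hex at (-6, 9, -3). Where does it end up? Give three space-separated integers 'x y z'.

Start: (-6, 9, -3)
Step 1: (-6, 9, -3) -> (-(-3), -(-6), -(9)) = (3, 6, -9)
Step 2: (3, 6, -9) -> (-(-9), -(3), -(6)) = (9, -3, -6)
Step 3: (9, -3, -6) -> (-(-6), -(9), -(-3)) = (6, -9, 3)
Step 4: (6, -9, 3) -> (-(3), -(6), -(-9)) = (-3, -6, 9)

Answer: -3 -6 9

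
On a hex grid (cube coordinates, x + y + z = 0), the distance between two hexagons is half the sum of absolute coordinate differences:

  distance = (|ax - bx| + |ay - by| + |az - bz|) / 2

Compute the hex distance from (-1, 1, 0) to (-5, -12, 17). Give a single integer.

Answer: 17

Derivation:
|ax - bx| = |-1 - (-5)| = 4
|ay - by| = |1 - (-12)| = 13
|az - bz| = |0 - 17| = 17
distance = (4 + 13 + 17) / 2 = 34 / 2 = 17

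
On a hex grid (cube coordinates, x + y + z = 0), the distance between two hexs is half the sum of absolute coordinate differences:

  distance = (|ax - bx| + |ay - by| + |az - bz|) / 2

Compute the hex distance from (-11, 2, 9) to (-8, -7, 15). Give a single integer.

|ax - bx| = |-11 - (-8)| = 3
|ay - by| = |2 - (-7)| = 9
|az - bz| = |9 - 15| = 6
distance = (3 + 9 + 6) / 2 = 18 / 2 = 9

Answer: 9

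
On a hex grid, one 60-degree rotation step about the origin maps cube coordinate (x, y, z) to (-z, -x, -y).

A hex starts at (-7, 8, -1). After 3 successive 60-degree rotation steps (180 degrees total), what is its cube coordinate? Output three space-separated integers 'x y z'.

Start: (-7, 8, -1)
Step 1: (-7, 8, -1) -> (-(-1), -(-7), -(8)) = (1, 7, -8)
Step 2: (1, 7, -8) -> (-(-8), -(1), -(7)) = (8, -1, -7)
Step 3: (8, -1, -7) -> (-(-7), -(8), -(-1)) = (7, -8, 1)

Answer: 7 -8 1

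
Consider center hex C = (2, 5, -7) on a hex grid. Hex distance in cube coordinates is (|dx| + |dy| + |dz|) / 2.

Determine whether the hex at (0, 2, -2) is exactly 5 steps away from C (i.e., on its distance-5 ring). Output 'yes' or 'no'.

|px - cx| = |0 - 2| = 2
|py - cy| = |2 - 5| = 3
|pz - cz| = |-2 - (-7)| = 5
distance = (2+3+5)/2 = 10/2 = 5
radius = 5; distance == radius -> yes

Answer: yes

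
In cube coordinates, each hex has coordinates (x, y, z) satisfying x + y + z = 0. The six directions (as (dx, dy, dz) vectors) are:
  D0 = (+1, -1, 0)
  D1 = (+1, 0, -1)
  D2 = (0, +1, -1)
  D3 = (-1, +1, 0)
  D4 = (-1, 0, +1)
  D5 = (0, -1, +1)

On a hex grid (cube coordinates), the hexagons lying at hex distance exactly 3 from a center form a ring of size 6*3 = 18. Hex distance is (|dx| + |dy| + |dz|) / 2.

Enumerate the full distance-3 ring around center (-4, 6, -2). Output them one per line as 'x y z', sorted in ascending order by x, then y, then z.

Answer: -7 6 1
-7 7 0
-7 8 -1
-7 9 -2
-6 5 1
-6 9 -3
-5 4 1
-5 9 -4
-4 3 1
-4 9 -5
-3 3 0
-3 8 -5
-2 3 -1
-2 7 -5
-1 3 -2
-1 4 -3
-1 5 -4
-1 6 -5

Derivation:
Walk ring at distance 3 from (-4, 6, -2):
Start at center + D4*3 = (-7, 6, 1)
  hex 0: (-7, 6, 1)
  hex 1: (-6, 5, 1)
  hex 2: (-5, 4, 1)
  hex 3: (-4, 3, 1)
  hex 4: (-3, 3, 0)
  hex 5: (-2, 3, -1)
  hex 6: (-1, 3, -2)
  hex 7: (-1, 4, -3)
  hex 8: (-1, 5, -4)
  hex 9: (-1, 6, -5)
  hex 10: (-2, 7, -5)
  hex 11: (-3, 8, -5)
  hex 12: (-4, 9, -5)
  hex 13: (-5, 9, -4)
  hex 14: (-6, 9, -3)
  hex 15: (-7, 9, -2)
  hex 16: (-7, 8, -1)
  hex 17: (-7, 7, 0)
Sorted: 18 hexes.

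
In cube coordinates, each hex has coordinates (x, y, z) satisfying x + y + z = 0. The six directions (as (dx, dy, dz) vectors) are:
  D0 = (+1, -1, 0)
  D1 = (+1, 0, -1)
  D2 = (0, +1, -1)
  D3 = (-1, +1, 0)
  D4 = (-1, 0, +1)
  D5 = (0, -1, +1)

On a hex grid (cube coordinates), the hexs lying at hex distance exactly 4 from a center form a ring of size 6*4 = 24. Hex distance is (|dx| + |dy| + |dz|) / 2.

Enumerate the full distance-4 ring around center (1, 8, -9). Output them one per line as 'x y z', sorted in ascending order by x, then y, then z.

Answer: -3 8 -5
-3 9 -6
-3 10 -7
-3 11 -8
-3 12 -9
-2 7 -5
-2 12 -10
-1 6 -5
-1 12 -11
0 5 -5
0 12 -12
1 4 -5
1 12 -13
2 4 -6
2 11 -13
3 4 -7
3 10 -13
4 4 -8
4 9 -13
5 4 -9
5 5 -10
5 6 -11
5 7 -12
5 8 -13

Derivation:
Walk ring at distance 4 from (1, 8, -9):
Start at center + D4*4 = (-3, 8, -5)
  hex 0: (-3, 8, -5)
  hex 1: (-2, 7, -5)
  hex 2: (-1, 6, -5)
  hex 3: (0, 5, -5)
  hex 4: (1, 4, -5)
  hex 5: (2, 4, -6)
  hex 6: (3, 4, -7)
  hex 7: (4, 4, -8)
  hex 8: (5, 4, -9)
  hex 9: (5, 5, -10)
  hex 10: (5, 6, -11)
  hex 11: (5, 7, -12)
  hex 12: (5, 8, -13)
  hex 13: (4, 9, -13)
  hex 14: (3, 10, -13)
  hex 15: (2, 11, -13)
  hex 16: (1, 12, -13)
  hex 17: (0, 12, -12)
  hex 18: (-1, 12, -11)
  hex 19: (-2, 12, -10)
  hex 20: (-3, 12, -9)
  hex 21: (-3, 11, -8)
  hex 22: (-3, 10, -7)
  hex 23: (-3, 9, -6)
Sorted: 24 hexes.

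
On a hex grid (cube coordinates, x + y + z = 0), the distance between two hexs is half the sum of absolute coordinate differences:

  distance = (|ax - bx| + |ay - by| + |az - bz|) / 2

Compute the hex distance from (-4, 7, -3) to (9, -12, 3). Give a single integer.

Answer: 19

Derivation:
|ax - bx| = |-4 - 9| = 13
|ay - by| = |7 - (-12)| = 19
|az - bz| = |-3 - 3| = 6
distance = (13 + 19 + 6) / 2 = 38 / 2 = 19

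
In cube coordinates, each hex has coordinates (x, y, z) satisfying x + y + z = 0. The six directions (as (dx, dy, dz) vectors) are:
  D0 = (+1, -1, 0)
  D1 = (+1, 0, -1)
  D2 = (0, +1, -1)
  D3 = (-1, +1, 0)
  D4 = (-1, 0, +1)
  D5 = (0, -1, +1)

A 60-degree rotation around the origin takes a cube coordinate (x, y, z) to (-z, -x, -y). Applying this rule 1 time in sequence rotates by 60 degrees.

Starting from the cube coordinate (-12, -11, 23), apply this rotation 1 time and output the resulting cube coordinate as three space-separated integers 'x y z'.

Answer: -23 12 11

Derivation:
Start: (-12, -11, 23)
Step 1: (-12, -11, 23) -> (-(23), -(-12), -(-11)) = (-23, 12, 11)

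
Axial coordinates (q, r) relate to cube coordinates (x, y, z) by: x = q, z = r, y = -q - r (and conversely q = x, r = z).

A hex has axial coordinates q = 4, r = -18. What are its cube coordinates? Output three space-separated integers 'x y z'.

Answer: 4 14 -18

Derivation:
x = q = 4
z = r = -18
y = -x - z = -(4) - (-18) = 14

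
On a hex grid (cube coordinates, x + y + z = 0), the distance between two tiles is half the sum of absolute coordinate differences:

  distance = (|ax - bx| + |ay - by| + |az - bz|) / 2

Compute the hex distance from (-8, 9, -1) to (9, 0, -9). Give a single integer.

Answer: 17

Derivation:
|ax - bx| = |-8 - 9| = 17
|ay - by| = |9 - 0| = 9
|az - bz| = |-1 - (-9)| = 8
distance = (17 + 9 + 8) / 2 = 34 / 2 = 17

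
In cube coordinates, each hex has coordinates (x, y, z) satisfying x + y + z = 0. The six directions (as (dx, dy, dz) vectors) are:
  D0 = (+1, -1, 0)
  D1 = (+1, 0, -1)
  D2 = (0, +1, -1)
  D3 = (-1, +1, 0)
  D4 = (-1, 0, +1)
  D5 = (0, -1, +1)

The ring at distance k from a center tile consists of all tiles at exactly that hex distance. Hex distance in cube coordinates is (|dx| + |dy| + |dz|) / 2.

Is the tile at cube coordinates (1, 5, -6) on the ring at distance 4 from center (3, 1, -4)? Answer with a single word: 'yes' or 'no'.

Answer: yes

Derivation:
|px - cx| = |1 - 3| = 2
|py - cy| = |5 - 1| = 4
|pz - cz| = |-6 - (-4)| = 2
distance = (2+4+2)/2 = 8/2 = 4
radius = 4; distance == radius -> yes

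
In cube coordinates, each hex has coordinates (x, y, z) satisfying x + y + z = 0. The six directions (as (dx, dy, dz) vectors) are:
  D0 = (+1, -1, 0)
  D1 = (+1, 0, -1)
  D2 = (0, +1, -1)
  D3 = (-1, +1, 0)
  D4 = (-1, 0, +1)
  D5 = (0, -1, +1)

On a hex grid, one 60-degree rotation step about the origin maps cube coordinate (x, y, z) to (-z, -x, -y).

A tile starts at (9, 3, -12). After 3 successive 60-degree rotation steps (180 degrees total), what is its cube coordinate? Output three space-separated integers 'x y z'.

Start: (9, 3, -12)
Step 1: (9, 3, -12) -> (-(-12), -(9), -(3)) = (12, -9, -3)
Step 2: (12, -9, -3) -> (-(-3), -(12), -(-9)) = (3, -12, 9)
Step 3: (3, -12, 9) -> (-(9), -(3), -(-12)) = (-9, -3, 12)

Answer: -9 -3 12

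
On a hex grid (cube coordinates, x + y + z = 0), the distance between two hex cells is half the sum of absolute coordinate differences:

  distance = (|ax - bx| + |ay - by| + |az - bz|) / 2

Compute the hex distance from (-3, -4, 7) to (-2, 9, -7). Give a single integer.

|ax - bx| = |-3 - (-2)| = 1
|ay - by| = |-4 - 9| = 13
|az - bz| = |7 - (-7)| = 14
distance = (1 + 13 + 14) / 2 = 28 / 2 = 14

Answer: 14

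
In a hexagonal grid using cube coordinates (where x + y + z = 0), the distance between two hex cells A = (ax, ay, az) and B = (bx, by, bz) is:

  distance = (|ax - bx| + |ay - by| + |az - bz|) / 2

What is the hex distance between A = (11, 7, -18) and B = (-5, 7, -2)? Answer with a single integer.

Answer: 16

Derivation:
|ax - bx| = |11 - (-5)| = 16
|ay - by| = |7 - 7| = 0
|az - bz| = |-18 - (-2)| = 16
distance = (16 + 0 + 16) / 2 = 32 / 2 = 16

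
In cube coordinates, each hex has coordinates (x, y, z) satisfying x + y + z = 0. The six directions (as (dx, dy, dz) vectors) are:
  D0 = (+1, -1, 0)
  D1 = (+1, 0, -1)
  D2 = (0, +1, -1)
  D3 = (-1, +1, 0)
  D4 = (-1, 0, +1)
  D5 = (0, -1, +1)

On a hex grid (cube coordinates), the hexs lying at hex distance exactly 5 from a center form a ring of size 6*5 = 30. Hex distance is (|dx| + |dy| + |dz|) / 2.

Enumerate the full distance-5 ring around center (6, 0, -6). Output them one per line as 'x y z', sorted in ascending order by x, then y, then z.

Walk ring at distance 5 from (6, 0, -6):
Start at center + D4*5 = (1, 0, -1)
  hex 0: (1, 0, -1)
  hex 1: (2, -1, -1)
  hex 2: (3, -2, -1)
  hex 3: (4, -3, -1)
  hex 4: (5, -4, -1)
  hex 5: (6, -5, -1)
  hex 6: (7, -5, -2)
  hex 7: (8, -5, -3)
  hex 8: (9, -5, -4)
  hex 9: (10, -5, -5)
  hex 10: (11, -5, -6)
  hex 11: (11, -4, -7)
  hex 12: (11, -3, -8)
  hex 13: (11, -2, -9)
  hex 14: (11, -1, -10)
  hex 15: (11, 0, -11)
  hex 16: (10, 1, -11)
  hex 17: (9, 2, -11)
  hex 18: (8, 3, -11)
  hex 19: (7, 4, -11)
  hex 20: (6, 5, -11)
  hex 21: (5, 5, -10)
  hex 22: (4, 5, -9)
  hex 23: (3, 5, -8)
  hex 24: (2, 5, -7)
  hex 25: (1, 5, -6)
  hex 26: (1, 4, -5)
  hex 27: (1, 3, -4)
  hex 28: (1, 2, -3)
  hex 29: (1, 1, -2)
Sorted: 30 hexes.

Answer: 1 0 -1
1 1 -2
1 2 -3
1 3 -4
1 4 -5
1 5 -6
2 -1 -1
2 5 -7
3 -2 -1
3 5 -8
4 -3 -1
4 5 -9
5 -4 -1
5 5 -10
6 -5 -1
6 5 -11
7 -5 -2
7 4 -11
8 -5 -3
8 3 -11
9 -5 -4
9 2 -11
10 -5 -5
10 1 -11
11 -5 -6
11 -4 -7
11 -3 -8
11 -2 -9
11 -1 -10
11 0 -11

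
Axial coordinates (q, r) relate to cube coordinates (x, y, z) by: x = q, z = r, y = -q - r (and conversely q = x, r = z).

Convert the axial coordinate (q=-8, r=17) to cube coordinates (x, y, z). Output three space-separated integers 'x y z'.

x = q = -8
z = r = 17
y = -x - z = -(-8) - (17) = -9

Answer: -8 -9 17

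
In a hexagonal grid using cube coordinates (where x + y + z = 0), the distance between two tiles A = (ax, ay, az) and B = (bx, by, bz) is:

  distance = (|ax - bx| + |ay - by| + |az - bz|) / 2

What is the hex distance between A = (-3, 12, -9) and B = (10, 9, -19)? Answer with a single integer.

Answer: 13

Derivation:
|ax - bx| = |-3 - 10| = 13
|ay - by| = |12 - 9| = 3
|az - bz| = |-9 - (-19)| = 10
distance = (13 + 3 + 10) / 2 = 26 / 2 = 13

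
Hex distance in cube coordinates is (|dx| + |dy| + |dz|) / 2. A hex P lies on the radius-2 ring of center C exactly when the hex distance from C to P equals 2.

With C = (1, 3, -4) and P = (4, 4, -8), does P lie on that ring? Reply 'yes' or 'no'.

|px - cx| = |4 - 1| = 3
|py - cy| = |4 - 3| = 1
|pz - cz| = |-8 - (-4)| = 4
distance = (3+1+4)/2 = 8/2 = 4
radius = 2; distance != radius -> no

Answer: no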